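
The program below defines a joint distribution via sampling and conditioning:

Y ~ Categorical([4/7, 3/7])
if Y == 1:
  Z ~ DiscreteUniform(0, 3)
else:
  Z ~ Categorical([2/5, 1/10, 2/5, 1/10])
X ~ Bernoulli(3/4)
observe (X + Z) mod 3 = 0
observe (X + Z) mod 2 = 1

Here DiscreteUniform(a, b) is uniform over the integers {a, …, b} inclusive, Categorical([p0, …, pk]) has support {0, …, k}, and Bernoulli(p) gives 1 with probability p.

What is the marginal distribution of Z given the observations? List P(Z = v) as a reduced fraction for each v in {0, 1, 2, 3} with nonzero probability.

P(Z=2) = 141/164, P(Z=3) = 23/164

Enumerate traces; 4 have nonzero weight after conditioning:
  (Y=0, Z=2, X=1) weight 6/35
  (Y=0, Z=3, X=0) weight 1/70
  (Y=1, Z=2, X=1) weight 9/112
  (Y=1, Z=3, X=0) weight 3/112
Group by Z:
  weight(Z=2) = 141/560
  weight(Z=3) = 23/560
Total weight = 141/560 + 23/560 = 41/140
P(Z=2 | obs) = 141/560 / 41/140 = 141/164
P(Z=3 | obs) = 23/560 / 41/140 = 23/164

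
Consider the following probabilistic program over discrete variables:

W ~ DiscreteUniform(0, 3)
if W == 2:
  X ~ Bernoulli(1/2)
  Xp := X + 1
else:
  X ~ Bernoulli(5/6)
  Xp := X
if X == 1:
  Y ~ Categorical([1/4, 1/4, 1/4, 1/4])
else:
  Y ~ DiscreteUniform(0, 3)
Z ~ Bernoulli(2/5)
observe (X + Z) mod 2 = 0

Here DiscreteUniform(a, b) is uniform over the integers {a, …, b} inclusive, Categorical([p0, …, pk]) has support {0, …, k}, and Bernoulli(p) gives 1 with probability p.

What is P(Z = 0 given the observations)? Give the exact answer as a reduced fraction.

Enumerate traces; 32 have nonzero weight after conditioning:
  (W=0, X=0, Y=0, Z=0) weight 1/160
  (W=0, X=0, Y=1, Z=0) weight 1/160
  (W=0, X=0, Y=2, Z=0) weight 1/160
  (W=0, X=0, Y=3, Z=0) weight 1/160
  (W=0, X=1, Y=0, Z=1) weight 1/48
  (W=0, X=1, Y=1, Z=1) weight 1/48
  (W=0, X=1, Y=2, Z=1) weight 1/48
  (W=0, X=1, Y=3, Z=1) weight 1/48
  … 24 more
Group by Z:
  weight(Z=0) = 3/20
  weight(Z=1) = 3/10
Total weight = 3/20 + 3/10 = 9/20
P(Z=0 | obs) = 3/20 / 9/20 = 1/3
P(Z=1 | obs) = 3/10 / 9/20 = 2/3

P(Z = 0 | obs) = 1/3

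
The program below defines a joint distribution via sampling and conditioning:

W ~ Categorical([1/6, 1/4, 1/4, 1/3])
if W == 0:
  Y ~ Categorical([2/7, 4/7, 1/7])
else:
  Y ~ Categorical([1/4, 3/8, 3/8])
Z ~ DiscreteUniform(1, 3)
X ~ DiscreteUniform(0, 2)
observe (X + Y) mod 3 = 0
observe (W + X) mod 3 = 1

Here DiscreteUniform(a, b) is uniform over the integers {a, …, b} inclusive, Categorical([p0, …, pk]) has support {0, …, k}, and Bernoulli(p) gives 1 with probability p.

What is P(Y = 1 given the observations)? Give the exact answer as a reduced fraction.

Enumerate traces; 12 have nonzero weight after conditioning:
  (W=0, Y=2, Z=1, X=1) weight 1/378
  (W=0, Y=2, Z=2, X=1) weight 1/378
  (W=0, Y=2, Z=3, X=1) weight 1/378
  (W=1, Y=0, Z=1, X=0) weight 1/144
  (W=1, Y=0, Z=2, X=0) weight 1/144
  (W=1, Y=0, Z=3, X=0) weight 1/144
  (W=2, Y=1, Z=1, X=2) weight 1/96
  (W=2, Y=1, Z=2, X=2) weight 1/96
  … 4 more
Group by Y:
  weight(Y=0) = 1/48
  weight(Y=1) = 1/32
  weight(Y=2) = 25/504
Total weight = 1/48 + 1/32 + 25/504 = 205/2016
P(Y=0 | obs) = 1/48 / 205/2016 = 42/205
P(Y=1 | obs) = 1/32 / 205/2016 = 63/205
P(Y=2 | obs) = 25/504 / 205/2016 = 20/41

P(Y = 1 | obs) = 63/205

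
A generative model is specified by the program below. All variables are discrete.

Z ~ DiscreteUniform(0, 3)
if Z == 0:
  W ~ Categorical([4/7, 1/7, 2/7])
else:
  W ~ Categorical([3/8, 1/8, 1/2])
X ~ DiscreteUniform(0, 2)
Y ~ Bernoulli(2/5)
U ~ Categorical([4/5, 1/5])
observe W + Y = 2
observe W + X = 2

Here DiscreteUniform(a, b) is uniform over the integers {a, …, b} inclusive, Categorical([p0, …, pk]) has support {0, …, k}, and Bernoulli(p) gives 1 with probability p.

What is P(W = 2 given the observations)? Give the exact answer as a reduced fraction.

P(W = 2 | obs) = 150/179

Enumerate traces; 16 have nonzero weight after conditioning:
  (Z=0, W=1, X=1, Y=1, U=0) weight 2/525
  (Z=0, W=1, X=1, Y=1, U=1) weight 1/1050
  (Z=0, W=2, X=0, Y=0, U=0) weight 2/175
  (Z=0, W=2, X=0, Y=0, U=1) weight 1/350
  (Z=1, W=1, X=1, Y=1, U=0) weight 1/300
  (Z=1, W=1, X=1, Y=1, U=1) weight 1/1200
  (Z=1, W=2, X=0, Y=0, U=0) weight 1/50
  (Z=1, W=2, X=0, Y=0, U=1) weight 1/200
  … 8 more
Group by W:
  weight(W=1) = 29/1680
  weight(W=2) = 5/56
Total weight = 29/1680 + 5/56 = 179/1680
P(W=1 | obs) = 29/1680 / 179/1680 = 29/179
P(W=2 | obs) = 5/56 / 179/1680 = 150/179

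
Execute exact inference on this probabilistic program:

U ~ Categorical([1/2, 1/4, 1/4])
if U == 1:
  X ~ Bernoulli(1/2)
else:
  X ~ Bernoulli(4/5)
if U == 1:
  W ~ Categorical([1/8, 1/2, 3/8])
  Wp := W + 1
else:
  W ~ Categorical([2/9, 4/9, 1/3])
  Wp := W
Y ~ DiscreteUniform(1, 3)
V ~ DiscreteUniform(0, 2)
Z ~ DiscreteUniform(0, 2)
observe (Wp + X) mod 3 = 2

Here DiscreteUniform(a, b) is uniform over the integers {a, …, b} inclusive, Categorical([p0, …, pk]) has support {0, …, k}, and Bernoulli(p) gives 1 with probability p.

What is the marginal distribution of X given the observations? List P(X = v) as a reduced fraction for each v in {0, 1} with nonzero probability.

Enumerate traces; 162 have nonzero weight after conditioning:
  (U=0, X=0, W=2, Y=1, V=0, Z=0) weight 1/810
  (U=0, X=0, W=2, Y=1, V=0, Z=1) weight 1/810
  (U=0, X=0, W=2, Y=1, V=0, Z=2) weight 1/810
  (U=0, X=0, W=2, Y=1, V=1, Z=0) weight 1/810
  (U=0, X=0, W=2, Y=1, V=1, Z=1) weight 1/810
  (U=0, X=0, W=2, Y=1, V=1, Z=2) weight 1/810
  (U=0, X=0, W=2, Y=1, V=2, Z=0) weight 1/810
  (U=0, X=0, W=2, Y=1, V=2, Z=1) weight 1/810
  (U=0, X=1, W=1, Y=1, V=0, Z=0) weight 8/1215
  … 153 more
Group by X:
  weight(X=0) = 9/80
  weight(X=1) = 271/960
Total weight = 9/80 + 271/960 = 379/960
P(X=0 | obs) = 9/80 / 379/960 = 108/379
P(X=1 | obs) = 271/960 / 379/960 = 271/379

P(X=0) = 108/379, P(X=1) = 271/379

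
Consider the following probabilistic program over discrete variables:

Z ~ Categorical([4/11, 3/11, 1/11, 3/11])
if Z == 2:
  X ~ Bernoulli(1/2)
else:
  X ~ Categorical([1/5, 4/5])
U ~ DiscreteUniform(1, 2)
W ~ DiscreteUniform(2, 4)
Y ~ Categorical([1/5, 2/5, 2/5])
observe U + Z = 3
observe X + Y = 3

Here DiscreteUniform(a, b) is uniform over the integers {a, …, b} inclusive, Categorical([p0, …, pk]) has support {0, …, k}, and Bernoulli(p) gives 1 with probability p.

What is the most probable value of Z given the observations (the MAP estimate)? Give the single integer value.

argmax_v P(Z = v | obs) = 1

Enumerate traces; 6 have nonzero weight after conditioning:
  (Z=1, X=1, U=2, W=2, Y=2) weight 4/275
  (Z=1, X=1, U=2, W=3, Y=2) weight 4/275
  (Z=1, X=1, U=2, W=4, Y=2) weight 4/275
  (Z=2, X=1, U=1, W=2, Y=2) weight 1/330
  (Z=2, X=1, U=1, W=3, Y=2) weight 1/330
  (Z=2, X=1, U=1, W=4, Y=2) weight 1/330
Group by Z:
  weight(Z=1) = 12/275
  weight(Z=2) = 1/110
Total weight = 12/275 + 1/110 = 29/550
P(Z=1 | obs) = 12/275 / 29/550 = 24/29
P(Z=2 | obs) = 1/110 / 29/550 = 5/29
argmax = 1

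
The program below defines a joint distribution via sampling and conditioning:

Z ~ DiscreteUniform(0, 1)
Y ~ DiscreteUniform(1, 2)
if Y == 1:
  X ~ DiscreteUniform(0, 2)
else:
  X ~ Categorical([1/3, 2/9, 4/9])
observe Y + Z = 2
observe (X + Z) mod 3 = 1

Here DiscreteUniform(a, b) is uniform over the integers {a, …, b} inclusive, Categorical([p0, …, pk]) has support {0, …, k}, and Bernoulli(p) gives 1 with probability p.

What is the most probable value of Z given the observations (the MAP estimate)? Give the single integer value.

Enumerate traces; 2 have nonzero weight after conditioning:
  (Z=0, Y=2, X=1) weight 1/18
  (Z=1, Y=1, X=0) weight 1/12
Group by Z:
  weight(Z=0) = 1/18
  weight(Z=1) = 1/12
Total weight = 1/18 + 1/12 = 5/36
P(Z=0 | obs) = 1/18 / 5/36 = 2/5
P(Z=1 | obs) = 1/12 / 5/36 = 3/5
argmax = 1

argmax_v P(Z = v | obs) = 1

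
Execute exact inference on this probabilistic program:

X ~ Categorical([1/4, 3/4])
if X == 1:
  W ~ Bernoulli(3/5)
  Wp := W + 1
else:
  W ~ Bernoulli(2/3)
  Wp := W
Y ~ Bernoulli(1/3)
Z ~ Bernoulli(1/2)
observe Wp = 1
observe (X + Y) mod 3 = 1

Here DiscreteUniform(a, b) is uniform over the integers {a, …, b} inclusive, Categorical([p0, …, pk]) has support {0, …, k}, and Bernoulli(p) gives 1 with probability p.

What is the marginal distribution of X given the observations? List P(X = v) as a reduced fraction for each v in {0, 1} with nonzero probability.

P(X=0) = 5/23, P(X=1) = 18/23

Enumerate traces; 4 have nonzero weight after conditioning:
  (X=0, W=1, Y=1, Z=0) weight 1/36
  (X=0, W=1, Y=1, Z=1) weight 1/36
  (X=1, W=0, Y=0, Z=0) weight 1/10
  (X=1, W=0, Y=0, Z=1) weight 1/10
Group by X:
  weight(X=0) = 1/18
  weight(X=1) = 1/5
Total weight = 1/18 + 1/5 = 23/90
P(X=0 | obs) = 1/18 / 23/90 = 5/23
P(X=1 | obs) = 1/5 / 23/90 = 18/23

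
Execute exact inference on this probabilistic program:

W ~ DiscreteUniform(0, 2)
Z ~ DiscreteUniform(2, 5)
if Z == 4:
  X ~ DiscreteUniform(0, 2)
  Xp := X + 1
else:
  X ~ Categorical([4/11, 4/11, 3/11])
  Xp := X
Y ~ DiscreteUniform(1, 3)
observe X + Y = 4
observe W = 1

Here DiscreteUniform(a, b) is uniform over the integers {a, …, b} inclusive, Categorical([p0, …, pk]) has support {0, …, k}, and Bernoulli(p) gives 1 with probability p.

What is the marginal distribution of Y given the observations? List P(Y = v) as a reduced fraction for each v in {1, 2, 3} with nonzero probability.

Enumerate traces; 8 have nonzero weight after conditioning:
  (W=1, Z=2, X=1, Y=3) weight 1/99
  (W=1, Z=2, X=2, Y=2) weight 1/132
  (W=1, Z=3, X=1, Y=3) weight 1/99
  (W=1, Z=3, X=2, Y=2) weight 1/132
  (W=1, Z=4, X=1, Y=3) weight 1/108
  (W=1, Z=4, X=2, Y=2) weight 1/108
  (W=1, Z=5, X=1, Y=3) weight 1/99
  (W=1, Z=5, X=2, Y=2) weight 1/132
Group by Y:
  weight(Y=2) = 19/594
  weight(Y=3) = 47/1188
Total weight = 19/594 + 47/1188 = 85/1188
P(Y=2 | obs) = 19/594 / 85/1188 = 38/85
P(Y=3 | obs) = 47/1188 / 85/1188 = 47/85

P(Y=2) = 38/85, P(Y=3) = 47/85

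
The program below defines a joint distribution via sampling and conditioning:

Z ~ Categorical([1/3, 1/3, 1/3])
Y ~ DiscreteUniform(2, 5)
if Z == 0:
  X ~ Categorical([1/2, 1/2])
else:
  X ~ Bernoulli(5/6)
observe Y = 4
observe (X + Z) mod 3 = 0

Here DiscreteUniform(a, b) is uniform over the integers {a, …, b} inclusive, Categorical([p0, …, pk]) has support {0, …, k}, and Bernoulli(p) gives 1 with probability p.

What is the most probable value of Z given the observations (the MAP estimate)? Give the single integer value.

argmax_v P(Z = v | obs) = 2

Enumerate traces; 2 have nonzero weight after conditioning:
  (Z=0, Y=4, X=0) weight 1/24
  (Z=2, Y=4, X=1) weight 5/72
Group by Z:
  weight(Z=0) = 1/24
  weight(Z=2) = 5/72
Total weight = 1/24 + 5/72 = 1/9
P(Z=0 | obs) = 1/24 / 1/9 = 3/8
P(Z=2 | obs) = 5/72 / 1/9 = 5/8
argmax = 2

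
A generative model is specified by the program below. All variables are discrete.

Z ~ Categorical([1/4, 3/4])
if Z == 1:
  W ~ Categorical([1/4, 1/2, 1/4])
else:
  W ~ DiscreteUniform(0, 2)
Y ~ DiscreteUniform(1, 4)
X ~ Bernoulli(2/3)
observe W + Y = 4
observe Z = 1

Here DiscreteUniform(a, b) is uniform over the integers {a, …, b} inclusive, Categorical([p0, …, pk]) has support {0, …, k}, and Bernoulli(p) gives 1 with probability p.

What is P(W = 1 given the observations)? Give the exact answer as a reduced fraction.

Enumerate traces; 6 have nonzero weight after conditioning:
  (Z=1, W=0, Y=4, X=0) weight 1/64
  (Z=1, W=0, Y=4, X=1) weight 1/32
  (Z=1, W=1, Y=3, X=0) weight 1/32
  (Z=1, W=1, Y=3, X=1) weight 1/16
  (Z=1, W=2, Y=2, X=0) weight 1/64
  (Z=1, W=2, Y=2, X=1) weight 1/32
Group by W:
  weight(W=0) = 3/64
  weight(W=1) = 3/32
  weight(W=2) = 3/64
Total weight = 3/64 + 3/32 + 3/64 = 3/16
P(W=0 | obs) = 3/64 / 3/16 = 1/4
P(W=1 | obs) = 3/32 / 3/16 = 1/2
P(W=2 | obs) = 3/64 / 3/16 = 1/4

P(W = 1 | obs) = 1/2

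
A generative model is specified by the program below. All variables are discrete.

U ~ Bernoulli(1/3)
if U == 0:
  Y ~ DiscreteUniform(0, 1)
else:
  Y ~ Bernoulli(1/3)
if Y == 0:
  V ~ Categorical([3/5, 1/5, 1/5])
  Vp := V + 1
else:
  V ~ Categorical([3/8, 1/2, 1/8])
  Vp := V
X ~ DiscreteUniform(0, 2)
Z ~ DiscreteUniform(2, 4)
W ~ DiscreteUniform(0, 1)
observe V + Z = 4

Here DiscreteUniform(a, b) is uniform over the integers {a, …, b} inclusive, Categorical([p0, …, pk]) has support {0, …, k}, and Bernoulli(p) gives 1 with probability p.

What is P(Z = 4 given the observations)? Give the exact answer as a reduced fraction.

P(Z = 4 | obs) = 1/2

Enumerate traces; 72 have nonzero weight after conditioning:
  (U=0, Y=0, V=0, X=0, Z=4, W=0) weight 1/90
  (U=0, Y=0, V=0, X=0, Z=4, W=1) weight 1/90
  (U=0, Y=0, V=0, X=1, Z=4, W=0) weight 1/90
  (U=0, Y=0, V=0, X=1, Z=4, W=1) weight 1/90
  (U=0, Y=0, V=0, X=2, Z=4, W=0) weight 1/90
  (U=0, Y=0, V=0, X=2, Z=4, W=1) weight 1/90
  (U=0, Y=0, V=1, X=0, Z=3, W=0) weight 1/270
  (U=0, Y=0, V=1, X=0, Z=3, W=1) weight 1/270
  (U=0, Y=0, V=2, X=0, Z=2, W=0) weight 1/270
  … 63 more
Group by Z:
  weight(Z=2) = 1/18
  weight(Z=3) = 1/9
  weight(Z=4) = 1/6
Total weight = 1/18 + 1/9 + 1/6 = 1/3
P(Z=2 | obs) = 1/18 / 1/3 = 1/6
P(Z=3 | obs) = 1/9 / 1/3 = 1/3
P(Z=4 | obs) = 1/6 / 1/3 = 1/2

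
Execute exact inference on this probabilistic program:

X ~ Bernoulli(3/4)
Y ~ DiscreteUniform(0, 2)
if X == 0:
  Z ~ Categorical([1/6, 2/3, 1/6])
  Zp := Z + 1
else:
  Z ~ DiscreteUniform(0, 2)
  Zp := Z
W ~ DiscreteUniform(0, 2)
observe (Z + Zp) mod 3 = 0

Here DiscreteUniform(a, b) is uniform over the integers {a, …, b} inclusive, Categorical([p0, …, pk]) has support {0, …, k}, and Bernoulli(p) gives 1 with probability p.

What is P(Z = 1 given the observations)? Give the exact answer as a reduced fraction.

P(Z = 1 | obs) = 2/5

Enumerate traces; 18 have nonzero weight after conditioning:
  (X=0, Y=0, Z=1, W=0) weight 1/54
  (X=0, Y=0, Z=1, W=1) weight 1/54
  (X=0, Y=0, Z=1, W=2) weight 1/54
  (X=0, Y=1, Z=1, W=0) weight 1/54
  (X=0, Y=1, Z=1, W=1) weight 1/54
  (X=0, Y=1, Z=1, W=2) weight 1/54
  (X=0, Y=2, Z=1, W=0) weight 1/54
  (X=0, Y=2, Z=1, W=1) weight 1/54
  (X=1, Y=0, Z=0, W=0) weight 1/36
  … 9 more
Group by Z:
  weight(Z=0) = 1/4
  weight(Z=1) = 1/6
Total weight = 1/4 + 1/6 = 5/12
P(Z=0 | obs) = 1/4 / 5/12 = 3/5
P(Z=1 | obs) = 1/6 / 5/12 = 2/5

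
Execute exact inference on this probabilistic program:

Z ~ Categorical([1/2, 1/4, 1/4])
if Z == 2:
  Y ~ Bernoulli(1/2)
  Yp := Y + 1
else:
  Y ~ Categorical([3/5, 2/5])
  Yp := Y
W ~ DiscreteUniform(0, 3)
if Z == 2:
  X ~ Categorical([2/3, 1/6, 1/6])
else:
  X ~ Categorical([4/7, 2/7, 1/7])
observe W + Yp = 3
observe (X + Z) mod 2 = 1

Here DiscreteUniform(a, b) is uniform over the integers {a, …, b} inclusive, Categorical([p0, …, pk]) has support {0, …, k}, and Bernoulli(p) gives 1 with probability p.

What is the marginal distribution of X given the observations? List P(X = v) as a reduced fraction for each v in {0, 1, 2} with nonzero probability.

P(X=0) = 24/61, P(X=1) = 31/61, P(X=2) = 6/61

Enumerate traces; 8 have nonzero weight after conditioning:
  (Z=0, Y=0, W=3, X=1) weight 3/140
  (Z=0, Y=1, W=2, X=1) weight 1/70
  (Z=1, Y=0, W=3, X=0) weight 3/140
  (Z=1, Y=0, W=3, X=2) weight 3/560
  (Z=1, Y=1, W=2, X=0) weight 1/70
  (Z=1, Y=1, W=2, X=2) weight 1/280
  (Z=2, Y=0, W=2, X=1) weight 1/192
  (Z=2, Y=1, W=1, X=1) weight 1/192
Group by X:
  weight(X=0) = 1/28
  weight(X=1) = 31/672
  weight(X=2) = 1/112
Total weight = 1/28 + 31/672 + 1/112 = 61/672
P(X=0 | obs) = 1/28 / 61/672 = 24/61
P(X=1 | obs) = 31/672 / 61/672 = 31/61
P(X=2 | obs) = 1/112 / 61/672 = 6/61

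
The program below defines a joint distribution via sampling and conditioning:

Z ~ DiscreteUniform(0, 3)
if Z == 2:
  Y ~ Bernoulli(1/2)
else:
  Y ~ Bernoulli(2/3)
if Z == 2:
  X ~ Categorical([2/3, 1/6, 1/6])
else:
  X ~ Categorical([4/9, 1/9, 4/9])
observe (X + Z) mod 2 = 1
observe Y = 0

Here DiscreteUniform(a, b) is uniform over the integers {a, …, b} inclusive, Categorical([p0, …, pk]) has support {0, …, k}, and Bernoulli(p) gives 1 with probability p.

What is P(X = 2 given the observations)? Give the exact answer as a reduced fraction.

Enumerate traces; 6 have nonzero weight after conditioning:
  (Z=0, Y=0, X=1) weight 1/108
  (Z=1, Y=0, X=0) weight 1/27
  (Z=1, Y=0, X=2) weight 1/27
  (Z=2, Y=0, X=1) weight 1/48
  (Z=3, Y=0, X=0) weight 1/27
  (Z=3, Y=0, X=2) weight 1/27
Group by X:
  weight(X=0) = 2/27
  weight(X=1) = 13/432
  weight(X=2) = 2/27
Total weight = 2/27 + 13/432 + 2/27 = 77/432
P(X=0 | obs) = 2/27 / 77/432 = 32/77
P(X=1 | obs) = 13/432 / 77/432 = 13/77
P(X=2 | obs) = 2/27 / 77/432 = 32/77

P(X = 2 | obs) = 32/77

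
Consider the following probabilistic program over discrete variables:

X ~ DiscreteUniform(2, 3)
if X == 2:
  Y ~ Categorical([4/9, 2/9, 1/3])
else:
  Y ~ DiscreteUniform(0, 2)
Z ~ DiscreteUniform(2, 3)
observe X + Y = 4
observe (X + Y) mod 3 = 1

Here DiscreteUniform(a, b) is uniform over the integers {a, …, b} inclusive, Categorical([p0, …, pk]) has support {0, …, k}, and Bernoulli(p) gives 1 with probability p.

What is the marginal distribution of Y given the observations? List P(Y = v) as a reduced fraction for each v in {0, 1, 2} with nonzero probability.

Enumerate traces; 4 have nonzero weight after conditioning:
  (X=2, Y=2, Z=2) weight 1/12
  (X=2, Y=2, Z=3) weight 1/12
  (X=3, Y=1, Z=2) weight 1/12
  (X=3, Y=1, Z=3) weight 1/12
Group by Y:
  weight(Y=1) = 1/6
  weight(Y=2) = 1/6
Total weight = 1/6 + 1/6 = 1/3
P(Y=1 | obs) = 1/6 / 1/3 = 1/2
P(Y=2 | obs) = 1/6 / 1/3 = 1/2

P(Y=1) = 1/2, P(Y=2) = 1/2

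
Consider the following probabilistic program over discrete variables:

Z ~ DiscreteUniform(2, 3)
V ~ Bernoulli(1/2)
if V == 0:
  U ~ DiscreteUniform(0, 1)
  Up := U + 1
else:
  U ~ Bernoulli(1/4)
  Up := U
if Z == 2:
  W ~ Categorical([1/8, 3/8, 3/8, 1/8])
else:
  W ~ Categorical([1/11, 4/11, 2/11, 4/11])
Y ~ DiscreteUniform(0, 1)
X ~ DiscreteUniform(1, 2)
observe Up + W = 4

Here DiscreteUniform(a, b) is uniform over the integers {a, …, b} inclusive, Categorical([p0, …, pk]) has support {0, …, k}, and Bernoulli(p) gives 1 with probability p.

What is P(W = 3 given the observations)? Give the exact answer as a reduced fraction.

Enumerate traces; 24 have nonzero weight after conditioning:
  (Z=2, V=0, U=0, W=3, Y=0, X=1) weight 1/256
  (Z=2, V=0, U=0, W=3, Y=0, X=2) weight 1/256
  (Z=2, V=0, U=0, W=3, Y=1, X=1) weight 1/256
  (Z=2, V=0, U=0, W=3, Y=1, X=2) weight 1/256
  (Z=2, V=0, U=1, W=2, Y=0, X=1) weight 3/256
  (Z=2, V=0, U=1, W=2, Y=0, X=2) weight 3/256
  (Z=2, V=0, U=1, W=2, Y=1, X=1) weight 3/256
  (Z=2, V=0, U=1, W=2, Y=1, X=2) weight 3/256
  … 16 more
Group by W:
  weight(W=2) = 49/704
  weight(W=3) = 129/1408
Total weight = 49/704 + 129/1408 = 227/1408
P(W=2 | obs) = 49/704 / 227/1408 = 98/227
P(W=3 | obs) = 129/1408 / 227/1408 = 129/227

P(W = 3 | obs) = 129/227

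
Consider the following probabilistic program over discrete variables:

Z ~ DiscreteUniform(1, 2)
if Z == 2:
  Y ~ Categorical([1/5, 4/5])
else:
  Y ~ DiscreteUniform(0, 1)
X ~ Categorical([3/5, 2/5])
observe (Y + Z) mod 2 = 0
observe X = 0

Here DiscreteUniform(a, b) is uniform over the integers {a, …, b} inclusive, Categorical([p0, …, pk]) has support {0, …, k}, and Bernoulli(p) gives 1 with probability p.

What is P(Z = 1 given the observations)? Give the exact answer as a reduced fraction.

P(Z = 1 | obs) = 5/7

Enumerate traces; 2 have nonzero weight after conditioning:
  (Z=1, Y=1, X=0) weight 3/20
  (Z=2, Y=0, X=0) weight 3/50
Group by Z:
  weight(Z=1) = 3/20
  weight(Z=2) = 3/50
Total weight = 3/20 + 3/50 = 21/100
P(Z=1 | obs) = 3/20 / 21/100 = 5/7
P(Z=2 | obs) = 3/50 / 21/100 = 2/7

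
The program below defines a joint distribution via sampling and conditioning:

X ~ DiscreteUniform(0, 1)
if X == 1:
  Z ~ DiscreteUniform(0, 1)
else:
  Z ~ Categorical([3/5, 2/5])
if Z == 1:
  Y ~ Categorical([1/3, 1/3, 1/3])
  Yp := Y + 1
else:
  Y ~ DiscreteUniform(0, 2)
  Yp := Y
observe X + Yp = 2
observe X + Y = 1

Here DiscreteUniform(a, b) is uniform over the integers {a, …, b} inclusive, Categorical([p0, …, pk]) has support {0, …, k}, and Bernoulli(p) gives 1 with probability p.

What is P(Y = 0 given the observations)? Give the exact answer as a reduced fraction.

P(Y = 0 | obs) = 5/9

Enumerate traces; 2 have nonzero weight after conditioning:
  (X=0, Z=1, Y=1) weight 1/15
  (X=1, Z=1, Y=0) weight 1/12
Group by Y:
  weight(Y=0) = 1/12
  weight(Y=1) = 1/15
Total weight = 1/12 + 1/15 = 3/20
P(Y=0 | obs) = 1/12 / 3/20 = 5/9
P(Y=1 | obs) = 1/15 / 3/20 = 4/9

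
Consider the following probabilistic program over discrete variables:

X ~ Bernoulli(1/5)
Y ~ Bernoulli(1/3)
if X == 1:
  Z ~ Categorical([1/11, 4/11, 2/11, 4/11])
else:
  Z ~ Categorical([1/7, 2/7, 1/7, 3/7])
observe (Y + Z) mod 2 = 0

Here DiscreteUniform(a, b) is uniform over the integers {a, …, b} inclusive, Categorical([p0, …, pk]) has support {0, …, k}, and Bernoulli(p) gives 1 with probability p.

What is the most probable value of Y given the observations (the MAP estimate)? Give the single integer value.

Enumerate traces; 8 have nonzero weight after conditioning:
  (X=0, Y=0, Z=0) weight 8/105
  (X=0, Y=0, Z=2) weight 8/105
  (X=0, Y=1, Z=1) weight 8/105
  (X=0, Y=1, Z=3) weight 4/35
  (X=1, Y=0, Z=0) weight 2/165
  (X=1, Y=0, Z=2) weight 4/165
  (X=1, Y=1, Z=1) weight 4/165
  (X=1, Y=1, Z=3) weight 4/165
Group by Y:
  weight(Y=0) = 218/1155
  weight(Y=1) = 92/385
Total weight = 218/1155 + 92/385 = 494/1155
P(Y=0 | obs) = 218/1155 / 494/1155 = 109/247
P(Y=1 | obs) = 92/385 / 494/1155 = 138/247
argmax = 1

argmax_v P(Y = v | obs) = 1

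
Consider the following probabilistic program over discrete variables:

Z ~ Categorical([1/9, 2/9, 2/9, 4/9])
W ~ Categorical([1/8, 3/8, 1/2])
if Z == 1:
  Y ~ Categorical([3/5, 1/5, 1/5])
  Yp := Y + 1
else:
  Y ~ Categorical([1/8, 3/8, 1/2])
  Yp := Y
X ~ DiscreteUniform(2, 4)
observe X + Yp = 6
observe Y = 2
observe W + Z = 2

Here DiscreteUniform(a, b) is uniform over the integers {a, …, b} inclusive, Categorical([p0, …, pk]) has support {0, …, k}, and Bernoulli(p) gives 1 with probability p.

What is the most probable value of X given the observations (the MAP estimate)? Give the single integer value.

argmax_v P(X = v | obs) = 4

Enumerate traces; 3 have nonzero weight after conditioning:
  (Z=0, W=2, Y=2, X=4) weight 1/108
  (Z=1, W=1, Y=2, X=3) weight 1/180
  (Z=2, W=0, Y=2, X=4) weight 1/216
Group by X:
  weight(X=3) = 1/180
  weight(X=4) = 1/72
Total weight = 1/180 + 1/72 = 7/360
P(X=3 | obs) = 1/180 / 7/360 = 2/7
P(X=4 | obs) = 1/72 / 7/360 = 5/7
argmax = 4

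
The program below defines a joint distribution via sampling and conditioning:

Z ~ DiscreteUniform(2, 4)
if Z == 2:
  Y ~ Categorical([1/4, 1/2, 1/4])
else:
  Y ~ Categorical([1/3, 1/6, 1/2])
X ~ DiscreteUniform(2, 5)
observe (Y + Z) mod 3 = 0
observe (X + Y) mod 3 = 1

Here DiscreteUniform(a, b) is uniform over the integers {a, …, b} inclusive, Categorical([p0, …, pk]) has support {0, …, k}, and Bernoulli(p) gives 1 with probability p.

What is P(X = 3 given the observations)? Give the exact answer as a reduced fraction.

P(X = 3 | obs) = 3/11

Enumerate traces; 4 have nonzero weight after conditioning:
  (Z=2, Y=1, X=3) weight 1/24
  (Z=3, Y=0, X=4) weight 1/36
  (Z=4, Y=2, X=2) weight 1/24
  (Z=4, Y=2, X=5) weight 1/24
Group by X:
  weight(X=2) = 1/24
  weight(X=3) = 1/24
  weight(X=4) = 1/36
  weight(X=5) = 1/24
Total weight = 1/24 + 1/24 + 1/36 + 1/24 = 11/72
P(X=2 | obs) = 1/24 / 11/72 = 3/11
P(X=3 | obs) = 1/24 / 11/72 = 3/11
P(X=4 | obs) = 1/36 / 11/72 = 2/11
P(X=5 | obs) = 1/24 / 11/72 = 3/11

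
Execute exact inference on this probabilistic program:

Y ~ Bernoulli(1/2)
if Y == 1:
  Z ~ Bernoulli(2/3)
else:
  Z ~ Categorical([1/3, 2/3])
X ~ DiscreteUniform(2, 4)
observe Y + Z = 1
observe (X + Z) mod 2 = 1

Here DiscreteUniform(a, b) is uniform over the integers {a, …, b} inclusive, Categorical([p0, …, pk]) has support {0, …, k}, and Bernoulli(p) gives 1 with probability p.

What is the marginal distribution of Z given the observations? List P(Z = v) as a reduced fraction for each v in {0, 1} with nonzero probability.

Enumerate traces; 3 have nonzero weight after conditioning:
  (Y=0, Z=1, X=2) weight 1/9
  (Y=0, Z=1, X=4) weight 1/9
  (Y=1, Z=0, X=3) weight 1/18
Group by Z:
  weight(Z=0) = 1/18
  weight(Z=1) = 2/9
Total weight = 1/18 + 2/9 = 5/18
P(Z=0 | obs) = 1/18 / 5/18 = 1/5
P(Z=1 | obs) = 2/9 / 5/18 = 4/5

P(Z=0) = 1/5, P(Z=1) = 4/5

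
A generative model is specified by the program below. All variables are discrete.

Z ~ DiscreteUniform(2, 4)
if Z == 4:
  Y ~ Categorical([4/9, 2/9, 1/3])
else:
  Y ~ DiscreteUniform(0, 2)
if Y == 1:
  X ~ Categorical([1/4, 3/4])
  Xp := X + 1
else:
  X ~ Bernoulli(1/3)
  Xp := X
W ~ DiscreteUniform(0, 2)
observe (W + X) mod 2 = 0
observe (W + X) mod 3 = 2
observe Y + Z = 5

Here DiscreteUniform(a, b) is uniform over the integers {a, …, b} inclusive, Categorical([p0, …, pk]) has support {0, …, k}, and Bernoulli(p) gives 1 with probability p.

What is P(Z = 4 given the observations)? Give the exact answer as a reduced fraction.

P(Z = 4 | obs) = 2/5

Enumerate traces; 4 have nonzero weight after conditioning:
  (Z=3, Y=2, X=0, W=2) weight 2/81
  (Z=3, Y=2, X=1, W=1) weight 1/81
  (Z=4, Y=1, X=0, W=2) weight 1/162
  (Z=4, Y=1, X=1, W=1) weight 1/54
Group by Z:
  weight(Z=3) = 1/27
  weight(Z=4) = 2/81
Total weight = 1/27 + 2/81 = 5/81
P(Z=3 | obs) = 1/27 / 5/81 = 3/5
P(Z=4 | obs) = 2/81 / 5/81 = 2/5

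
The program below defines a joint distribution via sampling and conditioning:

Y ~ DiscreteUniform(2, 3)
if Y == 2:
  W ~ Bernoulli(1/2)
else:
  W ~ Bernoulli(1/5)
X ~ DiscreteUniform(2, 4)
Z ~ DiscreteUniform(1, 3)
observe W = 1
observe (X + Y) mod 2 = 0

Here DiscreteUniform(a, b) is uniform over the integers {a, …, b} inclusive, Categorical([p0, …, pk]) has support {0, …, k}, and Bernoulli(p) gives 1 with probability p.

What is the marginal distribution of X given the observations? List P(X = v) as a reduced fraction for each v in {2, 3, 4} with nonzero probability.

Enumerate traces; 9 have nonzero weight after conditioning:
  (Y=2, W=1, X=2, Z=1) weight 1/36
  (Y=2, W=1, X=2, Z=2) weight 1/36
  (Y=2, W=1, X=2, Z=3) weight 1/36
  (Y=2, W=1, X=4, Z=1) weight 1/36
  (Y=2, W=1, X=4, Z=2) weight 1/36
  (Y=2, W=1, X=4, Z=3) weight 1/36
  (Y=3, W=1, X=3, Z=1) weight 1/90
  (Y=3, W=1, X=3, Z=2) weight 1/90
  … 1 more
Group by X:
  weight(X=2) = 1/12
  weight(X=3) = 1/30
  weight(X=4) = 1/12
Total weight = 1/12 + 1/30 + 1/12 = 1/5
P(X=2 | obs) = 1/12 / 1/5 = 5/12
P(X=3 | obs) = 1/30 / 1/5 = 1/6
P(X=4 | obs) = 1/12 / 1/5 = 5/12

P(X=2) = 5/12, P(X=3) = 1/6, P(X=4) = 5/12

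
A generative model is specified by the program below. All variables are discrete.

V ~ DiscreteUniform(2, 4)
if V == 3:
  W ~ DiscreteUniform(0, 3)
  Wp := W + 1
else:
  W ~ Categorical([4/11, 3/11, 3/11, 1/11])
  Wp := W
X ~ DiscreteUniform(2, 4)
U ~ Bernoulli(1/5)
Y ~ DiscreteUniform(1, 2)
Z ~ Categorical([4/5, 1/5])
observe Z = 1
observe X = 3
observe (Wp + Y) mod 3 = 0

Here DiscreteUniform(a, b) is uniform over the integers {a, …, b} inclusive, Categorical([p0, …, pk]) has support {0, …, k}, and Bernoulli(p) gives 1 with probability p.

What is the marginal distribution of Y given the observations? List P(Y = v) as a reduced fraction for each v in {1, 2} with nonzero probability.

P(Y=1) = 35/81, P(Y=2) = 46/81

Enumerate traces; 14 have nonzero weight after conditioning:
  (V=2, W=1, X=3, U=0, Y=2, Z=1) weight 2/825
  (V=2, W=1, X=3, U=1, Y=2, Z=1) weight 1/1650
  (V=2, W=2, X=3, U=0, Y=1, Z=1) weight 2/825
  (V=2, W=2, X=3, U=1, Y=1, Z=1) weight 1/1650
  (V=3, W=0, X=3, U=0, Y=2, Z=1) weight 1/450
  (V=3, W=0, X=3, U=1, Y=2, Z=1) weight 1/1800
  (V=3, W=1, X=3, U=0, Y=1, Z=1) weight 1/450
  (V=3, W=1, X=3, U=1, Y=1, Z=1) weight 1/1800
  … 6 more
Group by Y:
  weight(Y=1) = 7/792
  weight(Y=2) = 23/1980
Total weight = 7/792 + 23/1980 = 9/440
P(Y=1 | obs) = 7/792 / 9/440 = 35/81
P(Y=2 | obs) = 23/1980 / 9/440 = 46/81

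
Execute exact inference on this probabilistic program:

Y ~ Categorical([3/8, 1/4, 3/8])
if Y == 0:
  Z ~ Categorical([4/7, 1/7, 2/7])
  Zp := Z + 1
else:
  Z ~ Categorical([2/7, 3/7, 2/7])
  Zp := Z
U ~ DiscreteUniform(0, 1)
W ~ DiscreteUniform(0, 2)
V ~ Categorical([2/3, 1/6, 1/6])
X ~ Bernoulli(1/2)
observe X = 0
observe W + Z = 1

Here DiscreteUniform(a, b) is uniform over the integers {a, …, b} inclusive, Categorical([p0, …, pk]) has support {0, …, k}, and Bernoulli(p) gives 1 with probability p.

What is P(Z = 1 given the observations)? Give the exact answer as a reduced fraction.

Enumerate traces; 36 have nonzero weight after conditioning:
  (Y=0, Z=0, U=0, W=1, V=0, X=0) weight 1/84
  (Y=0, Z=0, U=0, W=1, V=1, X=0) weight 1/336
  (Y=0, Z=0, U=0, W=1, V=2, X=0) weight 1/336
  (Y=0, Z=0, U=1, W=1, V=0, X=0) weight 1/84
  (Y=0, Z=0, U=1, W=1, V=1, X=0) weight 1/336
  (Y=0, Z=0, U=1, W=1, V=2, X=0) weight 1/336
  (Y=0, Z=1, U=0, W=0, V=0, X=0) weight 1/336
  (Y=0, Z=1, U=0, W=0, V=1, X=0) weight 1/1344
  … 28 more
Group by Z:
  weight(Z=0) = 11/168
  weight(Z=1) = 3/56
Total weight = 11/168 + 3/56 = 5/42
P(Z=0 | obs) = 11/168 / 5/42 = 11/20
P(Z=1 | obs) = 3/56 / 5/42 = 9/20

P(Z = 1 | obs) = 9/20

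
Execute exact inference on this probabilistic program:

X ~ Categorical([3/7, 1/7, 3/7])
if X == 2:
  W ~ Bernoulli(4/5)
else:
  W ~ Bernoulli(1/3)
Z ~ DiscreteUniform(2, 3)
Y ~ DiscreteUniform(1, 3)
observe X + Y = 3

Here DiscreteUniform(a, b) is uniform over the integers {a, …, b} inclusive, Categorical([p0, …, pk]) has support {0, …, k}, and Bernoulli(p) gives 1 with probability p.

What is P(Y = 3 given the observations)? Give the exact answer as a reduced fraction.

P(Y = 3 | obs) = 3/7

Enumerate traces; 12 have nonzero weight after conditioning:
  (X=0, W=0, Z=2, Y=3) weight 1/21
  (X=0, W=0, Z=3, Y=3) weight 1/21
  (X=0, W=1, Z=2, Y=3) weight 1/42
  (X=0, W=1, Z=3, Y=3) weight 1/42
  (X=1, W=0, Z=2, Y=2) weight 1/63
  (X=1, W=0, Z=3, Y=2) weight 1/63
  (X=1, W=1, Z=2, Y=2) weight 1/126
  (X=1, W=1, Z=3, Y=2) weight 1/126
  (X=2, W=0, Z=2, Y=1) weight 1/70
  … 3 more
Group by Y:
  weight(Y=1) = 1/7
  weight(Y=2) = 1/21
  weight(Y=3) = 1/7
Total weight = 1/7 + 1/21 + 1/7 = 1/3
P(Y=1 | obs) = 1/7 / 1/3 = 3/7
P(Y=2 | obs) = 1/21 / 1/3 = 1/7
P(Y=3 | obs) = 1/7 / 1/3 = 3/7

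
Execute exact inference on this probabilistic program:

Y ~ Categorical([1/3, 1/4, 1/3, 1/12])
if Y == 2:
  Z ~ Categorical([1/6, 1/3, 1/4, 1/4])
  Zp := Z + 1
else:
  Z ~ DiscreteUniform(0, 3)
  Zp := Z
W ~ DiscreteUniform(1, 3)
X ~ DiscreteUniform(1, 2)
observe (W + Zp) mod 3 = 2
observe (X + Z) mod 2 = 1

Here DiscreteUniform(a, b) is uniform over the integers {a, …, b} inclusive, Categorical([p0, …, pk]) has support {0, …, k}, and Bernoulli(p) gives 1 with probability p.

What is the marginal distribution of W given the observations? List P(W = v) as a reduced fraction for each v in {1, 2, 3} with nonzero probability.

Enumerate traces; 16 have nonzero weight after conditioning:
  (Y=0, Z=0, W=2, X=1) weight 1/72
  (Y=0, Z=1, W=1, X=2) weight 1/72
  (Y=0, Z=2, W=3, X=1) weight 1/72
  (Y=0, Z=3, W=2, X=2) weight 1/72
  (Y=1, Z=0, W=2, X=1) weight 1/96
  (Y=1, Z=1, W=1, X=2) weight 1/96
  (Y=1, Z=2, W=3, X=1) weight 1/96
  (Y=1, Z=3, W=2, X=2) weight 1/96
  … 8 more
Group by W:
  weight(W=1) = 11/216
  weight(W=2) = 5/72
  weight(W=3) = 5/108
Total weight = 11/216 + 5/72 + 5/108 = 1/6
P(W=1 | obs) = 11/216 / 1/6 = 11/36
P(W=2 | obs) = 5/72 / 1/6 = 5/12
P(W=3 | obs) = 5/108 / 1/6 = 5/18

P(W=1) = 11/36, P(W=2) = 5/12, P(W=3) = 5/18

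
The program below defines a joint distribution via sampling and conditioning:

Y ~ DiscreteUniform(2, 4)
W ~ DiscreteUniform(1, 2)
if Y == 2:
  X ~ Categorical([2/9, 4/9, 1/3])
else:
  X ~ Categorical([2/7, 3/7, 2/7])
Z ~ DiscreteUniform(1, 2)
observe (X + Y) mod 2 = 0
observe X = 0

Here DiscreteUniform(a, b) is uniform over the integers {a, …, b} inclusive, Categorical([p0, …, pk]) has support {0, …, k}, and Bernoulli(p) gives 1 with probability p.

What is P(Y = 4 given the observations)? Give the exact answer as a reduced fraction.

P(Y = 4 | obs) = 9/16

Enumerate traces; 8 have nonzero weight after conditioning:
  (Y=2, W=1, X=0, Z=1) weight 1/54
  (Y=2, W=1, X=0, Z=2) weight 1/54
  (Y=2, W=2, X=0, Z=1) weight 1/54
  (Y=2, W=2, X=0, Z=2) weight 1/54
  (Y=4, W=1, X=0, Z=1) weight 1/42
  (Y=4, W=1, X=0, Z=2) weight 1/42
  (Y=4, W=2, X=0, Z=1) weight 1/42
  (Y=4, W=2, X=0, Z=2) weight 1/42
Group by Y:
  weight(Y=2) = 2/27
  weight(Y=4) = 2/21
Total weight = 2/27 + 2/21 = 32/189
P(Y=2 | obs) = 2/27 / 32/189 = 7/16
P(Y=4 | obs) = 2/21 / 32/189 = 9/16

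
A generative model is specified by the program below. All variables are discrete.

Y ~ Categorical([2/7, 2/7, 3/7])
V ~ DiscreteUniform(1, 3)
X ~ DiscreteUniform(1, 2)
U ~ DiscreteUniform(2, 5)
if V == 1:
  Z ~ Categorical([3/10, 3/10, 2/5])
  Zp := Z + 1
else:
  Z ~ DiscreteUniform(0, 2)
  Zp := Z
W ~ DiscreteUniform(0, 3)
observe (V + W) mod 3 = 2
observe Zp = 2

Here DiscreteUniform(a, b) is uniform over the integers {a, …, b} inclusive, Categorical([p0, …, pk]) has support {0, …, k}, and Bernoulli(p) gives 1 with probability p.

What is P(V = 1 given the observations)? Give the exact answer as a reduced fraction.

P(V = 1 | obs) = 3/13

Enumerate traces; 96 have nonzero weight after conditioning:
  (Y=0, V=1, X=1, U=2, Z=1, W=1) weight 1/1120
  (Y=0, V=1, X=1, U=3, Z=1, W=1) weight 1/1120
  (Y=0, V=1, X=1, U=4, Z=1, W=1) weight 1/1120
  (Y=0, V=1, X=1, U=5, Z=1, W=1) weight 1/1120
  (Y=0, V=1, X=2, U=2, Z=1, W=1) weight 1/1120
  (Y=0, V=1, X=2, U=3, Z=1, W=1) weight 1/1120
  (Y=0, V=1, X=2, U=4, Z=1, W=1) weight 1/1120
  (Y=0, V=1, X=2, U=5, Z=1, W=1) weight 1/1120
  (Y=0, V=2, X=1, U=2, Z=2, W=0) weight 1/1008
  (Y=0, V=3, X=1, U=2, Z=2, W=2) weight 1/1008
  … 86 more
Group by V:
  weight(V=1) = 1/40
  weight(V=2) = 1/18
  weight(V=3) = 1/36
Total weight = 1/40 + 1/18 + 1/36 = 13/120
P(V=1 | obs) = 1/40 / 13/120 = 3/13
P(V=2 | obs) = 1/18 / 13/120 = 20/39
P(V=3 | obs) = 1/36 / 13/120 = 10/39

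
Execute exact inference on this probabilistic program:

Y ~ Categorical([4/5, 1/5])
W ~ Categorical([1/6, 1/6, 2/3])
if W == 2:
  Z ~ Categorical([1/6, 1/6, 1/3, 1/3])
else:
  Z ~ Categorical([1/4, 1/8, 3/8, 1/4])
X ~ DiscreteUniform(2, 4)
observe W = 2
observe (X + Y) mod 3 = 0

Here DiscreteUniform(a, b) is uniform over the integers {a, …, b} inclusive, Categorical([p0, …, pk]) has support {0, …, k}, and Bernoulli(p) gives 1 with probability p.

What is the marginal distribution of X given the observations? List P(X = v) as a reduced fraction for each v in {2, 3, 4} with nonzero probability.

P(X=2) = 1/5, P(X=3) = 4/5

Enumerate traces; 8 have nonzero weight after conditioning:
  (Y=0, W=2, Z=0, X=3) weight 4/135
  (Y=0, W=2, Z=1, X=3) weight 4/135
  (Y=0, W=2, Z=2, X=3) weight 8/135
  (Y=0, W=2, Z=3, X=3) weight 8/135
  (Y=1, W=2, Z=0, X=2) weight 1/135
  (Y=1, W=2, Z=1, X=2) weight 1/135
  (Y=1, W=2, Z=2, X=2) weight 2/135
  (Y=1, W=2, Z=3, X=2) weight 2/135
Group by X:
  weight(X=2) = 2/45
  weight(X=3) = 8/45
Total weight = 2/45 + 8/45 = 2/9
P(X=2 | obs) = 2/45 / 2/9 = 1/5
P(X=3 | obs) = 8/45 / 2/9 = 4/5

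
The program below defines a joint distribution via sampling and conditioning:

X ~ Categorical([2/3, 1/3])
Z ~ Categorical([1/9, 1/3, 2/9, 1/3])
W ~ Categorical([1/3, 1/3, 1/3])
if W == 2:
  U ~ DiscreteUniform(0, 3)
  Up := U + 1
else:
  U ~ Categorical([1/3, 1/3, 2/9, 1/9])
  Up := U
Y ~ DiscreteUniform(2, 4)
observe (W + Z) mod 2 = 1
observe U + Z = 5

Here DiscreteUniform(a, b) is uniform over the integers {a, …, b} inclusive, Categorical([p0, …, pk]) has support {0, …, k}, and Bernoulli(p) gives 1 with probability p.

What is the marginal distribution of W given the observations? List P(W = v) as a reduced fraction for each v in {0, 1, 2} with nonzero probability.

Enumerate traces; 18 have nonzero weight after conditioning:
  (X=0, Z=2, W=1, U=3, Y=2) weight 4/2187
  (X=0, Z=2, W=1, U=3, Y=3) weight 4/2187
  (X=0, Z=2, W=1, U=3, Y=4) weight 4/2187
  (X=0, Z=3, W=0, U=2, Y=2) weight 4/729
  (X=0, Z=3, W=0, U=2, Y=3) weight 4/729
  (X=0, Z=3, W=0, U=2, Y=4) weight 4/729
  (X=0, Z=3, W=2, U=2, Y=2) weight 1/162
  (X=0, Z=3, W=2, U=2, Y=3) weight 1/162
  … 10 more
Group by W:
  weight(W=0) = 2/81
  weight(W=1) = 2/243
  weight(W=2) = 1/36
Total weight = 2/81 + 2/243 + 1/36 = 59/972
P(W=0 | obs) = 2/81 / 59/972 = 24/59
P(W=1 | obs) = 2/243 / 59/972 = 8/59
P(W=2 | obs) = 1/36 / 59/972 = 27/59

P(W=0) = 24/59, P(W=1) = 8/59, P(W=2) = 27/59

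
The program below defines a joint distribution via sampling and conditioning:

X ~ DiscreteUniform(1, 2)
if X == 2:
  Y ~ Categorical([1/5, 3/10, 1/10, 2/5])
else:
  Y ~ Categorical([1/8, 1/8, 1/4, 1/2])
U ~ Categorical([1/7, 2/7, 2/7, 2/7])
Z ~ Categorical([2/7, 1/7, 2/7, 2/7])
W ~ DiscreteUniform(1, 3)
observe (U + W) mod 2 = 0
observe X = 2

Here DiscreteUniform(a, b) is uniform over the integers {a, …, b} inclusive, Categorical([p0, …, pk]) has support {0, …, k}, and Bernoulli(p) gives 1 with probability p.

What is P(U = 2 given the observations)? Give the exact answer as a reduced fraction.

P(U = 2 | obs) = 2/11

Enumerate traces; 96 have nonzero weight after conditioning:
  (X=2, Y=0, U=0, Z=0, W=2) weight 1/735
  (X=2, Y=0, U=0, Z=1, W=2) weight 1/1470
  (X=2, Y=0, U=0, Z=2, W=2) weight 1/735
  (X=2, Y=0, U=0, Z=3, W=2) weight 1/735
  (X=2, Y=0, U=1, Z=0, W=1) weight 2/735
  (X=2, Y=0, U=1, Z=0, W=3) weight 2/735
  (X=2, Y=0, U=1, Z=1, W=1) weight 1/735
  (X=2, Y=0, U=1, Z=1, W=3) weight 1/735
  (X=2, Y=0, U=2, Z=0, W=2) weight 2/735
  (X=2, Y=0, U=3, Z=0, W=1) weight 2/735
  … 86 more
Group by U:
  weight(U=0) = 1/42
  weight(U=1) = 2/21
  weight(U=2) = 1/21
  weight(U=3) = 2/21
Total weight = 1/42 + 2/21 + 1/21 + 2/21 = 11/42
P(U=0 | obs) = 1/42 / 11/42 = 1/11
P(U=1 | obs) = 2/21 / 11/42 = 4/11
P(U=2 | obs) = 1/21 / 11/42 = 2/11
P(U=3 | obs) = 2/21 / 11/42 = 4/11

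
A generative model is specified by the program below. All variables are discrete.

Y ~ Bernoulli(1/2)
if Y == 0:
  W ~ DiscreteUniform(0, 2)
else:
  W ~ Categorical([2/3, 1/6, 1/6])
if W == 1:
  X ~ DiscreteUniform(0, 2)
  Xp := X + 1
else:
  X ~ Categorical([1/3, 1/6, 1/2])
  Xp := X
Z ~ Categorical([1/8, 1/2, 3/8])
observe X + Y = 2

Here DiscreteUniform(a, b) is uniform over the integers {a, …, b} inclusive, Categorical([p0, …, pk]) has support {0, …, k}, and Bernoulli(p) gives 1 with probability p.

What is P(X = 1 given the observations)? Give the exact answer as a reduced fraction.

P(X = 1 | obs) = 7/23

Enumerate traces; 18 have nonzero weight after conditioning:
  (Y=0, W=0, X=2, Z=0) weight 1/96
  (Y=0, W=0, X=2, Z=1) weight 1/24
  (Y=0, W=0, X=2, Z=2) weight 1/32
  (Y=0, W=1, X=2, Z=0) weight 1/144
  (Y=0, W=1, X=2, Z=1) weight 1/36
  (Y=0, W=1, X=2, Z=2) weight 1/48
  (Y=0, W=2, X=2, Z=0) weight 1/96
  (Y=0, W=2, X=2, Z=1) weight 1/24
  (Y=1, W=0, X=1, Z=0) weight 1/144
  … 9 more
Group by X:
  weight(X=1) = 7/72
  weight(X=2) = 2/9
Total weight = 7/72 + 2/9 = 23/72
P(X=1 | obs) = 7/72 / 23/72 = 7/23
P(X=2 | obs) = 2/9 / 23/72 = 16/23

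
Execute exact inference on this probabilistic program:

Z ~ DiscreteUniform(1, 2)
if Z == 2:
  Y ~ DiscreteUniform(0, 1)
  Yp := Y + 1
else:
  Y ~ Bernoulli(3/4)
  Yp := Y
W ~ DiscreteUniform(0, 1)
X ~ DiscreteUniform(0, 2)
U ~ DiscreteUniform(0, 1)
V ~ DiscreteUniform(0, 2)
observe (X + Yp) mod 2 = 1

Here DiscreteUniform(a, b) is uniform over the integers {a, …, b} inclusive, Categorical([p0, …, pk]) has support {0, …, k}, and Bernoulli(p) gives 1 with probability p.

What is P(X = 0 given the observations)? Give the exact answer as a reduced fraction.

Enumerate traces; 72 have nonzero weight after conditioning:
  (Z=1, Y=0, W=0, X=1, U=0, V=0) weight 1/288
  (Z=1, Y=0, W=0, X=1, U=0, V=1) weight 1/288
  (Z=1, Y=0, W=0, X=1, U=0, V=2) weight 1/288
  (Z=1, Y=0, W=0, X=1, U=1, V=0) weight 1/288
  (Z=1, Y=0, W=0, X=1, U=1, V=1) weight 1/288
  (Z=1, Y=0, W=0, X=1, U=1, V=2) weight 1/288
  (Z=1, Y=0, W=1, X=1, U=0, V=0) weight 1/288
  (Z=1, Y=0, W=1, X=1, U=0, V=1) weight 1/288
  (Z=1, Y=1, W=0, X=0, U=0, V=0) weight 1/96
  (Z=1, Y=1, W=0, X=2, U=0, V=0) weight 1/96
  … 62 more
Group by X:
  weight(X=0) = 5/24
  weight(X=1) = 1/8
  weight(X=2) = 5/24
Total weight = 5/24 + 1/8 + 5/24 = 13/24
P(X=0 | obs) = 5/24 / 13/24 = 5/13
P(X=1 | obs) = 1/8 / 13/24 = 3/13
P(X=2 | obs) = 5/24 / 13/24 = 5/13

P(X = 0 | obs) = 5/13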